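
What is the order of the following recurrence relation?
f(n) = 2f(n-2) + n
The order is the largest lag k for which f(n-k) appears. Here the deepest term is f(n-2) (the n term is non-homogeneous and does not affect the order), so the order is 2.

Order 2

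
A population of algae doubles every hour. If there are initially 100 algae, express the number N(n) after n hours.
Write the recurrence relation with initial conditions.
Each hour multiplies the count by 2, so the count after n hours depends only on the count after n-1 hours: N(n) = 2 × N(n-1). The starting count gives N(0) = 100.
Unrolling n times gives the closed form N(n) = 100 × 2ⁿ.

N(n) = 2 × N(n-1), N(0) = 100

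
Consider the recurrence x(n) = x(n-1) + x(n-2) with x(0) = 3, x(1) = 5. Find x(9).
Computing the sequence terms:
3, 5, 8, 13, 21, 34, 55, 89, 144, 233

233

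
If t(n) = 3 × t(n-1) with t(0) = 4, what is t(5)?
Computing step by step:
t(0) = 4
t(1) = 3 × 4 = 12
t(2) = 3 × 12 = 36
t(3) = 3 × 36 = 108
t(4) = 3 × 108 = 324
t(5) = 3 × 324 = 972

972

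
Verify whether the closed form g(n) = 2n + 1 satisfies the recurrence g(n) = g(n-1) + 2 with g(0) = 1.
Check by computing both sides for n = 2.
From the recurrence with g(0) = 1:
  g(0) = 1, g(1) = 3, g(2) = 5
  so the recurrence gives g(2) = 5.
From the proposed closed form g(n) = 2n + 1:
  g(2) = 5.
Both sides give 5 at n = 2, and the initial condition(s) match, so the closed form is consistent.

Yes, the closed form is correct.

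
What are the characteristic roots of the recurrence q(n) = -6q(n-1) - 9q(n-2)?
Substitute q(n) = rⁿ and divide through by rⁿ⁻²: r² + 6r + 9 = 0
Factor: (r + 3)² = 0, so r = -3 (double root).
General solution: q(n) = (A + Bn)·(-3)ⁿ

Characteristic: r² + 6r + 9 = 0, Roots: r = -3 (double root)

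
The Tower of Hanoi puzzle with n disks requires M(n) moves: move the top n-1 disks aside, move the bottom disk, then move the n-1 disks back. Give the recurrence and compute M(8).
Moving n disks = move the top n-1 disks aside (M(n-1) moves) + move the largest disk (1 move) + move the n-1 disks back on top (M(n-1) moves), so M(n) = 2M(n-1) + 1, with M(1) = 1 (a single disk takes one move).
First terms: 1, 3, 7, 15, 31, 63, … — each is one less than a power of 2. Indeed M(n) + 1 = 2(M(n-1) + 1) with M(1) + 1 = 2, so M(n) + 1 = 2ⁿ and M(n) = 2ⁿ - 1.
Hence M(8) = 2^8 - 1 = 256 - 1 = 255.

M(n) = 2M(n-1) + 1, M(1) = 1; M(8) = 255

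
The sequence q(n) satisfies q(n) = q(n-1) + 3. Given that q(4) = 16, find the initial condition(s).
q(4) = q(0) + 4·3, so q(0) = 16 - 12 = 4.

q(0) = 4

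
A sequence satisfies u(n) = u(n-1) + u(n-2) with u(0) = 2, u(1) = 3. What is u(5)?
Computing the sequence terms:
2, 3, 5, 8, 13, 21

21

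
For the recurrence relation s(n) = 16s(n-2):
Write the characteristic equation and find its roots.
Substitute s(n) = rⁿ and divide through by rⁿ⁻²: r² - 16 = 0
Factor: (r - 4)(r + 4) = 0, so r = 4, -4.
General solution: s(n) = A·4ⁿ + B·(-4)ⁿ

Characteristic: r² - 16 = 0, Roots: r = 4, -4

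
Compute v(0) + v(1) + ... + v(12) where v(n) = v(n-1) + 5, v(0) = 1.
Computing the sequence terms: 1, 6, 11, 16, 21, 26, 31, 36, 41, 46, 51, 56, 61
Adding these values together:

403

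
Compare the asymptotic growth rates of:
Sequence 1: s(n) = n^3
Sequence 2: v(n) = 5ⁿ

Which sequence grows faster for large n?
Comparing growth rates:
Growth-rate hierarchy: log n ≺ any polynomial ≺ any exponential cⁿ (c>1) ≺ n! ≺ nⁿ.
exponential base 5 dominates polynomial degree 3 asymptotically.

v(n) grows faster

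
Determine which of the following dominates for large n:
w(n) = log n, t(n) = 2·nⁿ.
Comparing growth rates:
Growth-rate hierarchy: log n ≺ any polynomial ≺ any exponential cⁿ (c>1) ≺ n! ≺ nⁿ.
super-exponential nⁿ dominates logarithmic asymptotically.

t(n) grows faster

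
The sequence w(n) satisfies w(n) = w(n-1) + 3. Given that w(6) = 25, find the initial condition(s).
w(6) = w(0) + 6·3, so w(0) = 25 - 18 = 7.

w(0) = 7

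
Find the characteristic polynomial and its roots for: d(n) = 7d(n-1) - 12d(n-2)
Substitute d(n) = rⁿ and divide through by rⁿ⁻²: r² - 7r + 12 = 0
Factor: (r - 4)(r - 3) = 0, so r = 4, 3.
General solution: d(n) = A·4ⁿ + B·3ⁿ

Characteristic: r² - 7r + 12 = 0, Roots: r = 4, 3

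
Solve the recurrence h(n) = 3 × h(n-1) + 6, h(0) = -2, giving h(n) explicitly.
Recurrence: h(n) = 3 × h(n-1) + 6, initial: h(0) = -2.
Try h(n) = A·3ⁿ + C. Substituting: A·3ⁿ + C = 3(A·3ⁿ⁻¹ + C) + 6 = A·3ⁿ + 3C + 6, so C = 3C + 6, giving C = -3. Then h(0) = A - 3 = -2 gives A = 1.

h(n) = 3ⁿ - 3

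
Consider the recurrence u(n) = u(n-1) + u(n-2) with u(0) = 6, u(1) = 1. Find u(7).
Computing the sequence terms:
6, 1, 7, 8, 15, 23, 38, 61

61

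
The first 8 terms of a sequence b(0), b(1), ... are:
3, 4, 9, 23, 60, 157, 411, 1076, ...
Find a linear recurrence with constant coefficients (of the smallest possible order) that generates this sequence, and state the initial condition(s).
Look for the lowest-order linear relation among consecutive terms.
Observation: b(n) - 3·b(n-1) - (-1)·b(n-2) = 0 holds for the shown terms, and no order-1 relation b(n) = α·b(n-1) + β fits.
Check at n=3: 3·9 + (-1)·4 = 23. ✓

b(n) = 3b(n-1) - b(n-2), b(0) = 3, b(1) = 4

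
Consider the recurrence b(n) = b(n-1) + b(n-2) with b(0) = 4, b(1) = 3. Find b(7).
Computing the sequence terms:
4, 3, 7, 10, 17, 27, 44, 71

71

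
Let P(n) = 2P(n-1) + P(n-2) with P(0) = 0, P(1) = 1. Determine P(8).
Computing the sequence terms:
0, 1, 2, 5, 12, 29, 70, 169, 408

408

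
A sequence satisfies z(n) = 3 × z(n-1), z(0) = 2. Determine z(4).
Computing step by step:
z(0) = 2
z(1) = 3 × 2 = 6
z(2) = 3 × 6 = 18
z(3) = 3 × 18 = 54
z(4) = 3 × 54 = 162

162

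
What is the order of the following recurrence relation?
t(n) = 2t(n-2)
The order is the largest lag k for which t(n-k) appears. Here the deepest term is t(n-2), so the order is 2.

Order 2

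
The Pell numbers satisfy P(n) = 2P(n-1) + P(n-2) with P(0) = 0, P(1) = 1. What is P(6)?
Computing the sequence terms:
0, 1, 2, 5, 12, 29, 70

70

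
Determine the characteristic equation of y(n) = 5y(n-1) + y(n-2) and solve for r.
Substitute y(n) = rⁿ and divide through by rⁿ⁻²: r² - 5r - 1 = 0
Discriminant: 5² + 4·1 = 29, not a perfect square, so by the quadratic formula r = (5 ± √29)/2.
General solution: y(n) = A·r₁ⁿ + B·r₂ⁿ where r₁,r₂ = (5 ± √29)/2

Characteristic: r² - 5r - 1 = 0, Roots: r = (5 ± √29)/2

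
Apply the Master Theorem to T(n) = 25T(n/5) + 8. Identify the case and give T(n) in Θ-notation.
Master Theorem template: T(n) = a·T(n/b) + f(n).
Here: a=25, b=5, f(n)=8
Compute log_b(a) = log_5(25) = 2.
f(n) = 8 = O(n^(2-ε)) with ε = 2. Case 1: T(n) = Θ(n^log_b(a)) = Θ(n^2).

Case 1: T(n) = Θ(n^2)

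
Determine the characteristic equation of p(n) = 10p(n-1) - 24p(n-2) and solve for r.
Substitute p(n) = rⁿ and divide through by rⁿ⁻²: r² - 10r + 24 = 0
Factor: (r - 6)(r - 4) = 0, so r = 6, 4.
General solution: p(n) = A·6ⁿ + B·4ⁿ

Characteristic: r² - 10r + 24 = 0, Roots: r = 6, 4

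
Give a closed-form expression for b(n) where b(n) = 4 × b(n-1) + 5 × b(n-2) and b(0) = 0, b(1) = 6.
Recurrence: b(n) = 4 × b(n-1) + 5 × b(n-2), initial: b(0) = 0, b(1) = 6.
Characteristic equation: r² - 4r - 5 = 0, which factors as (r - 5)(r + 1) = 0, so r = 5, -1. General solution b(n) = A·5ⁿ + B·(-1)ⁿ. From b(0) = 0: A + B = 0. From b(1) = 6: 5A - 1B = 6. Solving gives A = 1, B = -1.

b(n) = 5ⁿ - (-1)ⁿ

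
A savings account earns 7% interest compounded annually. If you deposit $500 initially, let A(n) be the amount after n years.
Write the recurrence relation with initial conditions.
Each year the balance grows by 7%, i.e. is multiplied by 1 + 7/100 = 1.07, so A(n) = 1.07 × A(n-1). The initial deposit gives A(0) = 500.
Unrolling gives the closed form A(n) = 500 × (1.07)ⁿ.

A(n) = 1.07 × A(n-1), A(0) = 500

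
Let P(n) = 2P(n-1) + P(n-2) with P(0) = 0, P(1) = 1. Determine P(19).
Computing the sequence terms:
0, 1, 2, 5, 12, 29, 70, 169, 408, 985, 2378, 5741, 13860, 33461, 80782, 195025, 470832, 1136689, 2744210, 6625109

6625109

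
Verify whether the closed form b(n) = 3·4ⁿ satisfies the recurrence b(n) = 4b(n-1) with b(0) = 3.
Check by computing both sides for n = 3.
From the recurrence with b(0) = 3:
  b(0) = 3, b(1) = 12, b(2) = 48, b(3) = 192
  so the recurrence gives b(3) = 192.
From the proposed closed form b(n) = 3·4ⁿ:
  b(3) = 192.
Both sides give 192 at n = 3, and the initial condition(s) match, so the closed form is consistent.

Yes, the closed form is correct.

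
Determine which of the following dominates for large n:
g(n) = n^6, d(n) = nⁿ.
Comparing growth rates:
Growth-rate hierarchy: log n ≺ any polynomial ≺ any exponential cⁿ (c>1) ≺ n! ≺ nⁿ.
super-exponential nⁿ dominates polynomial degree 6 asymptotically.

d(n) grows faster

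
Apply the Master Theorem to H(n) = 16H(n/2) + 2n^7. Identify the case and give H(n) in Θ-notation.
Master Theorem template: H(n) = a·H(n/b) + f(n).
Here: a=16, b=2, f(n)=2n^7
Compute log_b(a) = log_2(16) = 4.
f(n) = 2n^7 = Ω(n^(4+ε)) with ε = 3, and the regularity condition holds (a·f(n/b) = (a/b^7)·f(n) with a/b^7 = 2^-3 < 1). Case 3: H(n) = Θ(f(n)) = Θ(n^7).

Case 3: H(n) = Θ(n^7)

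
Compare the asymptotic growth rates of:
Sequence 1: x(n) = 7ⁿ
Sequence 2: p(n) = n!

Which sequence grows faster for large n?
Comparing growth rates:
Growth-rate hierarchy: log n ≺ any polynomial ≺ any exponential cⁿ (c>1) ≺ n! ≺ nⁿ.
factorial dominates exponential base 7 asymptotically.

p(n) grows faster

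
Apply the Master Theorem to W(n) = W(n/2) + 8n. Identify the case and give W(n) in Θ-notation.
Master Theorem template: W(n) = a·W(n/b) + f(n).
Here: a=1, b=2, f(n)=8n
Compute log_b(a) = log_2(1) = 0.
f(n) = 8n = Ω(n^(0+ε)) with ε = 1, and the regularity condition holds (a·f(n/b) = (a/b^1)·f(n) with a/b^1 = 2^-1 < 1). Case 3: W(n) = Θ(f(n)) = Θ(n).

Case 3: W(n) = Θ(n)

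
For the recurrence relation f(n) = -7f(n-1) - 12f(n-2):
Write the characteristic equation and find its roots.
Substitute f(n) = rⁿ and divide through by rⁿ⁻²: r² + 7r + 12 = 0
Factor: (r + 3)(r + 4) = 0, so r = -3, -4.
General solution: f(n) = A·(-3)ⁿ + B·(-4)ⁿ

Characteristic: r² + 7r + 12 = 0, Roots: r = -3, -4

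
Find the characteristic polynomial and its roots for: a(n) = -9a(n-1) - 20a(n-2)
Substitute a(n) = rⁿ and divide through by rⁿ⁻²: r² + 9r + 20 = 0
Factor: (r + 4)(r + 5) = 0, so r = -4, -5.
General solution: a(n) = A·(-4)ⁿ + B·(-5)ⁿ

Characteristic: r² + 9r + 20 = 0, Roots: r = -4, -5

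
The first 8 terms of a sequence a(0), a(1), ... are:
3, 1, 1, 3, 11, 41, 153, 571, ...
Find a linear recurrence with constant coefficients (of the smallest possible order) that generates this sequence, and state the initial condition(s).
Look for the lowest-order linear relation among consecutive terms.
Observation: a(n) - 4·a(n-1) - (-1)·a(n-2) = 0 holds for the shown terms, and no order-1 relation a(n) = α·a(n-1) + β fits.
Check at n=3: 4·1 + (-1)·1 = 3. ✓

a(n) = 4a(n-1) - a(n-2), a(0) = 3, a(1) = 1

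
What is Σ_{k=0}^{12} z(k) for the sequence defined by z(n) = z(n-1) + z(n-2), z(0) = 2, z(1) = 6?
Computing the sequence terms: 2, 6, 8, 14, 22, 36, 58, 94, 152, 246, 398, 644, 1042
Adding these values together:

2722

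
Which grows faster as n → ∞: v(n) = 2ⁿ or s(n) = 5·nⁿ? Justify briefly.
Comparing growth rates:
Growth-rate hierarchy: log n ≺ any polynomial ≺ any exponential cⁿ (c>1) ≺ n! ≺ nⁿ.
super-exponential nⁿ dominates exponential base 2 asymptotically.

s(n) grows faster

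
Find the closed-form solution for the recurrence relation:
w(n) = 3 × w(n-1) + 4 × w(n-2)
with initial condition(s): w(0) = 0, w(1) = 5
Recurrence: w(n) = 3 × w(n-1) + 4 × w(n-2), initial: w(0) = 0, w(1) = 5.
Characteristic equation: r² - 3r - 4 = 0, which factors as (r - 4)(r + 1) = 0, so r = 4, -1. General solution w(n) = A·4ⁿ + B·(-1)ⁿ. From w(0) = 0: A + B = 0. From w(1) = 5: 4A - 1B = 5. Solving gives A = 1, B = -1.

w(n) = 4ⁿ - (-1)ⁿ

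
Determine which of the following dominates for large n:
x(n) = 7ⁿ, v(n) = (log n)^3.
Comparing growth rates:
Growth-rate hierarchy: log n ≺ any polynomial ≺ any exponential cⁿ (c>1) ≺ n! ≺ nⁿ.
exponential base 7 dominates polylogarithmic (log n)^3 asymptotically.

x(n) grows faster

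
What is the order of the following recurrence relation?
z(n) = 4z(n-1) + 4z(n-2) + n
The order is the largest lag k for which z(n-k) appears. Here the deepest term is z(n-2) (the n term is non-homogeneous and does not affect the order), so the order is 2.

Order 2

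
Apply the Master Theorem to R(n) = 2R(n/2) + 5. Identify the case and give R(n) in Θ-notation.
Master Theorem template: R(n) = a·R(n/b) + f(n).
Here: a=2, b=2, f(n)=5
Compute log_b(a) = log_2(2) = 1.
f(n) = 5 = O(n^(1-ε)) with ε = 1. Case 1: R(n) = Θ(n^log_b(a)) = Θ(n).

Case 1: R(n) = Θ(n)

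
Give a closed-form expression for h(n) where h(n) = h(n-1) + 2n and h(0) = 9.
Recurrence: h(n) = h(n-1) + 2n, initial: h(0) = 9.
Telescoping: h(n) = h(0) + 2·Σᵢ₌₁ⁿ i = 9 + 2·n(n+1)/2.

h(n) = 2·n(n+1)/2 + 9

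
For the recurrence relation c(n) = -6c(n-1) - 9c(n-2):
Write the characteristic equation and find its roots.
Substitute c(n) = rⁿ and divide through by rⁿ⁻²: r² + 6r + 9 = 0
Factor: (r + 3)² = 0, so r = -3 (double root).
General solution: c(n) = (A + Bn)·(-3)ⁿ

Characteristic: r² + 6r + 9 = 0, Roots: r = -3 (double root)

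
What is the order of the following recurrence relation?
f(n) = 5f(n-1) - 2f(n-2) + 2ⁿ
The order is the largest lag k for which f(n-k) appears. Here the deepest term is f(n-2) (the 2ⁿ term is non-homogeneous and does not affect the order), so the order is 2.

Order 2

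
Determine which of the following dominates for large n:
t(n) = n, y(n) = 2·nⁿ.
Comparing growth rates:
Growth-rate hierarchy: log n ≺ any polynomial ≺ any exponential cⁿ (c>1) ≺ n! ≺ nⁿ.
super-exponential nⁿ dominates polynomial degree 1 asymptotically.

y(n) grows faster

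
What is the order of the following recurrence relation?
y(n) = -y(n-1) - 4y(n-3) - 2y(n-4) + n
The order is the largest lag k for which y(n-k) appears. Here the deepest term is y(n-4) (the n term is non-homogeneous and does not affect the order), so the order is 4.

Order 4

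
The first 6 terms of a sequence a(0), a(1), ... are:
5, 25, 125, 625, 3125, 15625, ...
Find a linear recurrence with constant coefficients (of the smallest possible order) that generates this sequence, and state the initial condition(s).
Look for the lowest-order linear relation among consecutive terms.
Observation: each term is 5× the previous.
Check at n=2: 5·25 = 125. ✓

a(n) = 5 × a(n-1), a(0) = 5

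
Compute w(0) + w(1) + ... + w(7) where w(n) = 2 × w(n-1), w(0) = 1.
Computing the sequence terms: 1, 2, 4, 8, 16, 32, 64, 128
Adding these values together:

255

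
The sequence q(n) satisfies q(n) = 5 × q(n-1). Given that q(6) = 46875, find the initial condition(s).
In general q(n) = 5ⁿ · q(0). At n = 6: q(0) = q(6) / 5^6 = 46875 / 15625 = 3.

q(0) = 3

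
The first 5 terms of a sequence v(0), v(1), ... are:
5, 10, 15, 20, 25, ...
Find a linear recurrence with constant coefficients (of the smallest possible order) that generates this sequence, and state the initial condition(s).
Look for the lowest-order linear relation among consecutive terms.
Observation: consecutive differences are constant (= 5).
Check at n=2: 1·10 + 5 = 15. ✓

v(n) = v(n-1) + 5, v(0) = 5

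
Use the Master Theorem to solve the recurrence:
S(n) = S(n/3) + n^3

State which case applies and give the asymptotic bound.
Master Theorem template: S(n) = a·S(n/b) + f(n).
Here: a=1, b=3, f(n)=n^3
Compute log_b(a) = log_3(1) = 0.
f(n) = n^3 = Ω(n^(0+ε)) with ε = 3, and the regularity condition holds (a·f(n/b) = (a/b^3)·f(n) with a/b^3 = 3^-3 < 1). Case 3: S(n) = Θ(f(n)) = Θ(n^3).

Case 3: S(n) = Θ(n^3)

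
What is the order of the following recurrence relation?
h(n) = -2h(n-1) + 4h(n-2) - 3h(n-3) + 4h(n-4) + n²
The order is the largest lag k for which h(n-k) appears. Here the deepest term is h(n-4) (the n² term is non-homogeneous and does not affect the order), so the order is 4.

Order 4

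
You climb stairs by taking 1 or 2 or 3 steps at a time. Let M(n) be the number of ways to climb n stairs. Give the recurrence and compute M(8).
Condition on the size of the last step (1 to 3): before it there were n-1, …, n-3 stairs climbed, and these cases are disjoint, so M(n) = M(n-1) + M(n-2) + M(n-3) (order-3 linear recurrence).
Initial conditions by direct count (compositions of i into parts ≤ 3): M(1) = 1; M(2) = 2; M(3) = 4.
Iterating the recurrence: M(4) = 7, M(5) = 13, M(6) = 24, M(7) = 44, M(8) = 81.

M(n) = M(n-1) + M(n-2) + M(n-3), M(1) = 1, M(2) = 2, M(3) = 4; M(8) = 81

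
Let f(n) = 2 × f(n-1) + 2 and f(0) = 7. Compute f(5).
Computing step by step:
f(0) = 7
f(1) = 2 × 7 + 2 = 16
f(2) = 2 × 16 + 2 = 34
f(3) = 2 × 34 + 2 = 70
f(4) = 2 × 70 + 2 = 142
f(5) = 2 × 142 + 2 = 286

286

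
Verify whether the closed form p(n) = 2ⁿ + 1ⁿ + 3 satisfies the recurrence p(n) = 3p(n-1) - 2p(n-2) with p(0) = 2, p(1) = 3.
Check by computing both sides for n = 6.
From the recurrence with p(0) = 2, p(1) = 3:
  p(0) = 2, p(1) = 3, p(2) = 5, p(3) = 9, p(4) = 17, p(5) = 33, p(6) = 65
  so the recurrence gives p(6) = 65.
From the proposed closed form p(n) = 2ⁿ + 1ⁿ + 3:
  p(6) = 68.
The recurrence gives 65 but the closed form gives 68, so the closed form does not satisfy the recurrence.

No, the closed form is incorrect.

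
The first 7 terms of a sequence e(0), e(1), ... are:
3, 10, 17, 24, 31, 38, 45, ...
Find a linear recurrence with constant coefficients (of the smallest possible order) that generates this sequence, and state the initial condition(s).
Look for the lowest-order linear relation among consecutive terms.
Observation: consecutive differences are constant (= 7).
Check at n=2: 1·10 + 7 = 17. ✓

e(n) = e(n-1) + 7, e(0) = 3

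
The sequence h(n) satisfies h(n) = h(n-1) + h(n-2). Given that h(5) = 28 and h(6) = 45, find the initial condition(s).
Work backwards using h(k) = h(k+2) - h(k+1):
h(4) = h(6) - h(5) = 45 - 28 = 17
h(3) = h(5) - h(4) = 28 - 17 = 11
h(2) = h(4) - h(3) = 17 - 11 = 6
h(1) = h(3) - h(2) = 11 - 6 = 5
h(0) = h(2) - h(1) = 6 - 5 = 1

h(0) = 1, h(1) = 5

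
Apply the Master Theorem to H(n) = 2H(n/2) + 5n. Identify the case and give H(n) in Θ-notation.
Master Theorem template: H(n) = a·H(n/b) + f(n).
Here: a=2, b=2, f(n)=5n
Compute log_b(a) = log_2(2) = 1.
f(n) = 5n = Θ(n). Case 2: H(n) = Θ(n log n).

Case 2: H(n) = Θ(n log n)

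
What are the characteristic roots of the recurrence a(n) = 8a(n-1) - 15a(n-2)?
Substitute a(n) = rⁿ and divide through by rⁿ⁻²: r² - 8r + 15 = 0
Factor: (r - 3)(r - 5) = 0, so r = 3, 5.
General solution: a(n) = A·3ⁿ + B·5ⁿ

Characteristic: r² - 8r + 15 = 0, Roots: r = 3, 5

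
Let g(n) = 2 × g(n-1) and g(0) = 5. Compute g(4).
Computing step by step:
g(0) = 5
g(1) = 2 × 5 = 10
g(2) = 2 × 10 = 20
g(3) = 2 × 20 = 40
g(4) = 2 × 40 = 80

80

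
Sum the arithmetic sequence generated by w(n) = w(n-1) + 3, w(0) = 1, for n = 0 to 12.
Computing the sequence terms: 1, 4, 7, 10, 13, 16, 19, 22, 25, 28, 31, 34, 37
Adding these values together:

247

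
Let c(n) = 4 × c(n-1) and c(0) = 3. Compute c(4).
Computing step by step:
c(0) = 3
c(1) = 4 × 3 = 12
c(2) = 4 × 12 = 48
c(3) = 4 × 48 = 192
c(4) = 4 × 192 = 768

768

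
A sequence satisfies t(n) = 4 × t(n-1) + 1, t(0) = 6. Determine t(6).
Computing step by step:
t(0) = 6
t(1) = 4 × 6 + 1 = 25
t(2) = 4 × 25 + 1 = 101
t(3) = 4 × 101 + 1 = 405
t(4) = 4 × 405 + 1 = 1621
t(5) = 4 × 1621 + 1 = 6485
t(6) = 4 × 6485 + 1 = 25941

25941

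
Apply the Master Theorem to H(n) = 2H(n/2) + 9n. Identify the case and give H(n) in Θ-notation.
Master Theorem template: H(n) = a·H(n/b) + f(n).
Here: a=2, b=2, f(n)=9n
Compute log_b(a) = log_2(2) = 1.
f(n) = 9n = Θ(n). Case 2: H(n) = Θ(n log n).

Case 2: H(n) = Θ(n log n)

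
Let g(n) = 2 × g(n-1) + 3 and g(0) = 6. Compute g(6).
Computing step by step:
g(0) = 6
g(1) = 2 × 6 + 3 = 15
g(2) = 2 × 15 + 3 = 33
g(3) = 2 × 33 + 3 = 69
g(4) = 2 × 69 + 3 = 141
g(5) = 2 × 141 + 3 = 285
g(6) = 2 × 285 + 3 = 573

573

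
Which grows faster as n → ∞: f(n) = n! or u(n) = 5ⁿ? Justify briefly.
Comparing growth rates:
Growth-rate hierarchy: log n ≺ any polynomial ≺ any exponential cⁿ (c>1) ≺ n! ≺ nⁿ.
factorial dominates exponential base 5 asymptotically.

f(n) grows faster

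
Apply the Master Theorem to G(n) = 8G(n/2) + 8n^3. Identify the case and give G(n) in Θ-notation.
Master Theorem template: G(n) = a·G(n/b) + f(n).
Here: a=8, b=2, f(n)=8n^3
Compute log_b(a) = log_2(8) = 3.
f(n) = 8n^3 = Θ(n^3). Case 2: G(n) = Θ(n^3 log n).

Case 2: G(n) = Θ(n^3 log n)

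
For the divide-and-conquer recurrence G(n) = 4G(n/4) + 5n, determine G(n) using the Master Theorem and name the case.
Master Theorem template: G(n) = a·G(n/b) + f(n).
Here: a=4, b=4, f(n)=5n
Compute log_b(a) = log_4(4) = 1.
f(n) = 5n = Θ(n). Case 2: G(n) = Θ(n log n).

Case 2: G(n) = Θ(n log n)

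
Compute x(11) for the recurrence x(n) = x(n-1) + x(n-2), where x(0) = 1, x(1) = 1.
Computing the sequence terms:
1, 1, 2, 3, 5, 8, 13, 21, 34, 55, 89, 144

144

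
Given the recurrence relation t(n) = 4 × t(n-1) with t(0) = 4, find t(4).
Computing step by step:
t(0) = 4
t(1) = 4 × 4 = 16
t(2) = 4 × 16 = 64
t(3) = 4 × 64 = 256
t(4) = 4 × 256 = 1024

1024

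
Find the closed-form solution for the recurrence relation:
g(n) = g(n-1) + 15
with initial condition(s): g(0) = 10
Recurrence: g(n) = g(n-1) + 15, initial: g(0) = 10.
Each step adds 15, so g(n) = g(0) + 15n = 15n + 10.

g(n) = 15n + 10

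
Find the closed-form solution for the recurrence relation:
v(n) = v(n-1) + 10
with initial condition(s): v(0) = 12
Recurrence: v(n) = v(n-1) + 10, initial: v(0) = 12.
Each step adds 10, so v(n) = v(0) + 10n = 10n + 12.

v(n) = 10n + 12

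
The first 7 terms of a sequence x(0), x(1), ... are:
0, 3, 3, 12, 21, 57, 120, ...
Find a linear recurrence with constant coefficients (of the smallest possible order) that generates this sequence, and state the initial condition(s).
Look for the lowest-order linear relation among consecutive terms.
Observation: x(n) - 1·x(n-1) - (3)·x(n-2) = 0 holds for the shown terms, and no order-1 relation x(n) = α·x(n-1) + β fits.
Check at n=3: 1·3 + (3)·3 = 12. ✓

x(n) = x(n-1) + 3x(n-2), x(0) = 0, x(1) = 3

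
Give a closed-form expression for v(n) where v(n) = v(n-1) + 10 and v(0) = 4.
Recurrence: v(n) = v(n-1) + 10, initial: v(0) = 4.
Each step adds 10, so v(n) = v(0) + 10n = 10n + 4.

v(n) = 10n + 4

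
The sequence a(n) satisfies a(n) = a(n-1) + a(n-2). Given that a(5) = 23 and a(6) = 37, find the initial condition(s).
Work backwards using a(k) = a(k+2) - a(k+1):
a(4) = a(6) - a(5) = 37 - 23 = 14
a(3) = a(5) - a(4) = 23 - 14 = 9
a(2) = a(4) - a(3) = 14 - 9 = 5
a(1) = a(3) - a(2) = 9 - 5 = 4
a(0) = a(2) - a(1) = 5 - 4 = 1

a(0) = 1, a(1) = 4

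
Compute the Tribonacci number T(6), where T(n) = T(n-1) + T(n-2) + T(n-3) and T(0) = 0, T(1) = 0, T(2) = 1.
Computing the sequence terms:
0, 0, 1, 1, 2, 4, 7

7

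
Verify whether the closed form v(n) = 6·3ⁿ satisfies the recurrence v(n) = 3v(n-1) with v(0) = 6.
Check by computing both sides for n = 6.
From the recurrence with v(0) = 6:
  v(0) = 6, v(1) = 18, v(2) = 54, v(3) = 162, v(4) = 486, v(5) = 1458, v(6) = 4374
  so the recurrence gives v(6) = 4374.
From the proposed closed form v(n) = 6·3ⁿ:
  v(6) = 4374.
Both sides give 4374 at n = 6, and the initial condition(s) match, so the closed form is consistent.

Yes, the closed form is correct.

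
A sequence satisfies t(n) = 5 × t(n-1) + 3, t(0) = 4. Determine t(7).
Computing step by step:
t(0) = 4
t(1) = 5 × 4 + 3 = 23
t(2) = 5 × 23 + 3 = 118
t(3) = 5 × 118 + 3 = 593
t(4) = 5 × 593 + 3 = 2968
t(5) = 5 × 2968 + 3 = 14843
t(6) = 5 × 14843 + 3 = 74218
t(7) = 5 × 74218 + 3 = 371093

371093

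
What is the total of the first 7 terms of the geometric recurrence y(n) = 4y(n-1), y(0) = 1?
Computing the sequence terms: 1, 4, 16, 64, 256, 1024, 4096
Adding these values together:

5461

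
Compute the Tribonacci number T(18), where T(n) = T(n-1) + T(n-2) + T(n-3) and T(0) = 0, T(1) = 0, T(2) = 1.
Computing the sequence terms:
0, 0, 1, 1, 2, 4, 7, 13, 24, 44, 81, 149, 274, 504, 927, 1705, 3136, 5768, 10609

10609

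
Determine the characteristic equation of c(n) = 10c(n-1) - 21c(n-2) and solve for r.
Substitute c(n) = rⁿ and divide through by rⁿ⁻²: r² - 10r + 21 = 0
Factor: (r - 3)(r - 7) = 0, so r = 3, 7.
General solution: c(n) = A·3ⁿ + B·7ⁿ

Characteristic: r² - 10r + 21 = 0, Roots: r = 3, 7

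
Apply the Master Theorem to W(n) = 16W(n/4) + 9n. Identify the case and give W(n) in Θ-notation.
Master Theorem template: W(n) = a·W(n/b) + f(n).
Here: a=16, b=4, f(n)=9n
Compute log_b(a) = log_4(16) = 2.
f(n) = 9n = O(n^(2-ε)) with ε = 1. Case 1: W(n) = Θ(n^log_b(a)) = Θ(n^2).

Case 1: W(n) = Θ(n^2)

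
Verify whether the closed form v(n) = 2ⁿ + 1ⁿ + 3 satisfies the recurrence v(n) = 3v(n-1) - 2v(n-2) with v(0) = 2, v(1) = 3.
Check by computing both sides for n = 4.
From the recurrence with v(0) = 2, v(1) = 3:
  v(0) = 2, v(1) = 3, v(2) = 5, v(3) = 9, v(4) = 17
  so the recurrence gives v(4) = 17.
From the proposed closed form v(n) = 2ⁿ + 1ⁿ + 3:
  v(4) = 20.
The recurrence gives 17 but the closed form gives 20, so the closed form does not satisfy the recurrence.

No, the closed form is incorrect.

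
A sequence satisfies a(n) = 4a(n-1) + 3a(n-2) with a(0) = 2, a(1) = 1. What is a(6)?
Computing the sequence terms:
2, 1, 10, 43, 202, 937, 4354

4354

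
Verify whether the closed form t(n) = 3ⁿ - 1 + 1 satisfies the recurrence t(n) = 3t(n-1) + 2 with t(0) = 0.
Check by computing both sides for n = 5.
From the recurrence with t(0) = 0:
  t(0) = 0, t(1) = 2, t(2) = 8, t(3) = 26, t(4) = 80, t(5) = 242
  so the recurrence gives t(5) = 242.
From the proposed closed form t(n) = 3ⁿ - 1 + 1:
  t(5) = 243.
The recurrence gives 242 but the closed form gives 243, so the closed form does not satisfy the recurrence.

No, the closed form is incorrect.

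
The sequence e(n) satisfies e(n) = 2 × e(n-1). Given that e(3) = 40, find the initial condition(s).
In general e(n) = 2ⁿ · e(0). At n = 3: e(0) = e(3) / 2^3 = 40 / 8 = 5.

e(0) = 5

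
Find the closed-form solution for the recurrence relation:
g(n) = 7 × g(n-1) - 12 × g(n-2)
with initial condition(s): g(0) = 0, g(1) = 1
Recurrence: g(n) = 7 × g(n-1) - 12 × g(n-2), initial: g(0) = 0, g(1) = 1.
Characteristic equation: r² - 7r + 12 = 0, which factors as (r - 4)(r - 3) = 0, so r = 4, 3. General solution g(n) = A·4ⁿ + B·3ⁿ. From g(0) = 0: A + B = 0. From g(1) = 1: 4A + 3B = 1. Solving gives A = 1, B = -1.

g(n) = 4ⁿ - 3ⁿ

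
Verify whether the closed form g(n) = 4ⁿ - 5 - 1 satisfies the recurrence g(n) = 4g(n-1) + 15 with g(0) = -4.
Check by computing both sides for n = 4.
From the recurrence with g(0) = -4:
  g(0) = -4, g(1) = -1, g(2) = 11, g(3) = 59, g(4) = 251
  so the recurrence gives g(4) = 251.
From the proposed closed form g(n) = 4ⁿ - 5 - 1:
  g(4) = 250.
The recurrence gives 251 but the closed form gives 250, so the closed form does not satisfy the recurrence.

No, the closed form is incorrect.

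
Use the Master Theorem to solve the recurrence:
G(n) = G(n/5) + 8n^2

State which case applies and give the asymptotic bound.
Master Theorem template: G(n) = a·G(n/b) + f(n).
Here: a=1, b=5, f(n)=8n^2
Compute log_b(a) = log_5(1) = 0.
f(n) = 8n^2 = Ω(n^(0+ε)) with ε = 2, and the regularity condition holds (a·f(n/b) = (a/b^2)·f(n) with a/b^2 = 5^-2 < 1). Case 3: G(n) = Θ(f(n)) = Θ(n^2).

Case 3: G(n) = Θ(n^2)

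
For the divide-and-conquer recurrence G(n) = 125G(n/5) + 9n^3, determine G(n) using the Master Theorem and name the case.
Master Theorem template: G(n) = a·G(n/b) + f(n).
Here: a=125, b=5, f(n)=9n^3
Compute log_b(a) = log_5(125) = 3.
f(n) = 9n^3 = Θ(n^3). Case 2: G(n) = Θ(n^3 log n).

Case 2: G(n) = Θ(n^3 log n)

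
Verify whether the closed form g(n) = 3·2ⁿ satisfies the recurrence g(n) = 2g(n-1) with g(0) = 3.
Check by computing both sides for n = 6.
From the recurrence with g(0) = 3:
  g(0) = 3, g(1) = 6, g(2) = 12, g(3) = 24, g(4) = 48, g(5) = 96, g(6) = 192
  so the recurrence gives g(6) = 192.
From the proposed closed form g(n) = 3·2ⁿ:
  g(6) = 192.
Both sides give 192 at n = 6, and the initial condition(s) match, so the closed form is consistent.

Yes, the closed form is correct.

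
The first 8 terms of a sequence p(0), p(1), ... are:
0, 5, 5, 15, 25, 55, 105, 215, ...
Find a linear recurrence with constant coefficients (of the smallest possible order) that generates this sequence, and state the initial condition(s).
Look for the lowest-order linear relation among consecutive terms.
Observation: p(n) - 1·p(n-1) - (2)·p(n-2) = 0 holds for the shown terms, and no order-1 relation p(n) = α·p(n-1) + β fits.
Check at n=3: 1·5 + (2)·5 = 15. ✓

p(n) = p(n-1) + 2p(n-2), p(0) = 0, p(1) = 5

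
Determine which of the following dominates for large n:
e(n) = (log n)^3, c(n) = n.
Comparing growth rates:
Growth-rate hierarchy: log n ≺ any polynomial ≺ any exponential cⁿ (c>1) ≺ n! ≺ nⁿ.
polynomial degree 1 dominates polylogarithmic (log n)^3 asymptotically.

c(n) grows faster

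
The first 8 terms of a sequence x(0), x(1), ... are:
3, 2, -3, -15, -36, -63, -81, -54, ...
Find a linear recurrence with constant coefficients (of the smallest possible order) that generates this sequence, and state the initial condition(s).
Look for the lowest-order linear relation among consecutive terms.
Observation: x(n) - 3·x(n-1) - (-3)·x(n-2) = 0 holds for the shown terms, and no order-1 relation x(n) = α·x(n-1) + β fits.
Check at n=3: 3·-3 + (-3)·2 = -15. ✓

x(n) = 3x(n-1) - 3x(n-2), x(0) = 3, x(1) = 2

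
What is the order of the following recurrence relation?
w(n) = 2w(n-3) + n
The order is the largest lag k for which w(n-k) appears. Here the deepest term is w(n-3) (the n term is non-homogeneous and does not affect the order), so the order is 3.

Order 3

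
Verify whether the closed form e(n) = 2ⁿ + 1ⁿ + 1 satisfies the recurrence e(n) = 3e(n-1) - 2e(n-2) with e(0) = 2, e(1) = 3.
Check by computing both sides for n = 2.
From the recurrence with e(0) = 2, e(1) = 3:
  e(0) = 2, e(1) = 3, e(2) = 5
  so the recurrence gives e(2) = 5.
From the proposed closed form e(n) = 2ⁿ + 1ⁿ + 1:
  e(2) = 6.
The recurrence gives 5 but the closed form gives 6, so the closed form does not satisfy the recurrence.

No, the closed form is incorrect.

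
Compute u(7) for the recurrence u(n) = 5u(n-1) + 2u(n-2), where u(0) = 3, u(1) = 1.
Computing the sequence terms:
3, 1, 11, 57, 307, 1649, 8859, 47593

47593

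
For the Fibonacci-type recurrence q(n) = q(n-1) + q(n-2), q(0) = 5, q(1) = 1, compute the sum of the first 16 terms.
Computing the sequence terms: 5, 1, 6, 7, 13, 20, 33, 53, 86, 139, 225, 364, 589, 953, 1542, 2495
Adding these values together:

6531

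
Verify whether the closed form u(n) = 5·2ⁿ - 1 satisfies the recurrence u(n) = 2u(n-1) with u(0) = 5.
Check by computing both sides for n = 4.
From the recurrence with u(0) = 5:
  u(0) = 5, u(1) = 10, u(2) = 20, u(3) = 40, u(4) = 80
  so the recurrence gives u(4) = 80.
From the proposed closed form u(n) = 5·2ⁿ - 1:
  u(4) = 79.
The recurrence gives 80 but the closed form gives 79, so the closed form does not satisfy the recurrence.

No, the closed form is incorrect.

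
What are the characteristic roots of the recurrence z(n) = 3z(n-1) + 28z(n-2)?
Substitute z(n) = rⁿ and divide through by rⁿ⁻²: r² - 3r - 28 = 0
Factor: (r - 7)(r + 4) = 0, so r = 7, -4.
General solution: z(n) = A·7ⁿ + B·(-4)ⁿ

Characteristic: r² - 3r - 28 = 0, Roots: r = 7, -4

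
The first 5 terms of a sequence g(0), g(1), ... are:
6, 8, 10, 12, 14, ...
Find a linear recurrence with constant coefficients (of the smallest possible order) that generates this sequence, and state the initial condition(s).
Look for the lowest-order linear relation among consecutive terms.
Observation: consecutive differences are constant (= 2).
Check at n=2: 1·8 + 2 = 10. ✓

g(n) = g(n-1) + 2, g(0) = 6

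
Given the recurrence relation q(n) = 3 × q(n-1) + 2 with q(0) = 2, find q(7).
Computing step by step:
q(0) = 2
q(1) = 3 × 2 + 2 = 8
q(2) = 3 × 8 + 2 = 26
q(3) = 3 × 26 + 2 = 80
q(4) = 3 × 80 + 2 = 242
q(5) = 3 × 242 + 2 = 728
q(6) = 3 × 728 + 2 = 2186
q(7) = 3 × 2186 + 2 = 6560

6560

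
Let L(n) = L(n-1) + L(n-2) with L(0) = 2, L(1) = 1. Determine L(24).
Computing the sequence terms:
2, 1, 3, 4, 7, 11, 18, 29, 47, 76, 123, 199, 322, 521, 843, 1364, 2207, 3571, 5778, 9349, 15127, 24476, 39603, 64079, 103682

103682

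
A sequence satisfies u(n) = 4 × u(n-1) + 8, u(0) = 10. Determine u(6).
Computing step by step:
u(0) = 10
u(1) = 4 × 10 + 8 = 48
u(2) = 4 × 48 + 8 = 200
u(3) = 4 × 200 + 8 = 808
u(4) = 4 × 808 + 8 = 3240
u(5) = 4 × 3240 + 8 = 12968
u(6) = 4 × 12968 + 8 = 51880

51880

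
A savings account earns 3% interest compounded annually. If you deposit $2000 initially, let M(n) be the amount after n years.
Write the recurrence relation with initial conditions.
Each year the balance grows by 3%, i.e. is multiplied by 1 + 3/100 = 1.03, so M(n) = 1.03 × M(n-1). The initial deposit gives M(0) = 2000.
Unrolling gives the closed form M(n) = 2000 × (1.03)ⁿ.

M(n) = 1.03 × M(n-1), M(0) = 2000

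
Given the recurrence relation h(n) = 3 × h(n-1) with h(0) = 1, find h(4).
Computing step by step:
h(0) = 1
h(1) = 3 × 1 = 3
h(2) = 3 × 3 = 9
h(3) = 3 × 9 = 27
h(4) = 3 × 27 = 81

81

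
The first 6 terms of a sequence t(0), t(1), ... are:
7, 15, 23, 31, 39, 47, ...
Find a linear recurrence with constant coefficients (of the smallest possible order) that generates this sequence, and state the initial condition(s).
Look for the lowest-order linear relation among consecutive terms.
Observation: consecutive differences are constant (= 8).
Check at n=2: 1·15 + 8 = 23. ✓

t(n) = t(n-1) + 8, t(0) = 7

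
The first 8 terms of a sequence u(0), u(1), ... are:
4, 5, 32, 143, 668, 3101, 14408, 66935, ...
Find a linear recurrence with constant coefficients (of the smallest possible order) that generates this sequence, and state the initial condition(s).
Look for the lowest-order linear relation among consecutive terms.
Observation: u(n) - 4·u(n-1) - (3)·u(n-2) = 0 holds for the shown terms, and no order-1 relation u(n) = α·u(n-1) + β fits.
Check at n=3: 4·32 + (3)·5 = 143. ✓

u(n) = 4u(n-1) + 3u(n-2), u(0) = 4, u(1) = 5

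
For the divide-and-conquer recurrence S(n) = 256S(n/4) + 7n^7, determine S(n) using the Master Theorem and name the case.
Master Theorem template: S(n) = a·S(n/b) + f(n).
Here: a=256, b=4, f(n)=7n^7
Compute log_b(a) = log_4(256) = 4.
f(n) = 7n^7 = Ω(n^(4+ε)) with ε = 3, and the regularity condition holds (a·f(n/b) = (a/b^7)·f(n) with a/b^7 = 4^-3 < 1). Case 3: S(n) = Θ(f(n)) = Θ(n^7).

Case 3: S(n) = Θ(n^7)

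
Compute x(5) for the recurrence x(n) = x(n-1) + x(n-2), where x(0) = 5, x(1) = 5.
Computing the sequence terms:
5, 5, 10, 15, 25, 40

40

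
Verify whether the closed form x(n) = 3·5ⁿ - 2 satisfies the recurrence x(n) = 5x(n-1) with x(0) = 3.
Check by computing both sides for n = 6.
From the recurrence with x(0) = 3:
  x(0) = 3, x(1) = 15, x(2) = 75, x(3) = 375, x(4) = 1875, x(5) = 9375, x(6) = 46875
  so the recurrence gives x(6) = 46875.
From the proposed closed form x(n) = 3·5ⁿ - 2:
  x(6) = 46873.
The recurrence gives 46875 but the closed form gives 46873, so the closed form does not satisfy the recurrence.

No, the closed form is incorrect.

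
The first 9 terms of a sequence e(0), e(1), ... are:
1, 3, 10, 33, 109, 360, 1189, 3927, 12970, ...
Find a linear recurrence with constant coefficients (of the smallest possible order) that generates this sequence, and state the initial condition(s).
Look for the lowest-order linear relation among consecutive terms.
Observation: e(n) - 3·e(n-1) - (1)·e(n-2) = 0 holds for the shown terms, and no order-1 relation e(n) = α·e(n-1) + β fits.
Check at n=3: 3·10 + (1)·3 = 33. ✓

e(n) = 3e(n-1) + e(n-2), e(0) = 1, e(1) = 3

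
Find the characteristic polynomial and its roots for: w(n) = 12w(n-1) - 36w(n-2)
Substitute w(n) = rⁿ and divide through by rⁿ⁻²: r² - 12r + 36 = 0
Factor: (r - 6)² = 0, so r = 6 (double root).
General solution: w(n) = (A + Bn)·6ⁿ

Characteristic: r² - 12r + 36 = 0, Roots: r = 6 (double root)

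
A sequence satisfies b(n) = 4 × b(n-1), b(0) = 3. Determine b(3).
Computing step by step:
b(0) = 3
b(1) = 4 × 3 = 12
b(2) = 4 × 12 = 48
b(3) = 4 × 48 = 192

192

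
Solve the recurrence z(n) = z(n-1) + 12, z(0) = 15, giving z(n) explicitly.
Recurrence: z(n) = z(n-1) + 12, initial: z(0) = 15.
Each step adds 12, so z(n) = z(0) + 12n = 12n + 15.

z(n) = 12n + 15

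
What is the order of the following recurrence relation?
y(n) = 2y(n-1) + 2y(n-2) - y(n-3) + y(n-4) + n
The order is the largest lag k for which y(n-k) appears. Here the deepest term is y(n-4) (the n term is non-homogeneous and does not affect the order), so the order is 4.

Order 4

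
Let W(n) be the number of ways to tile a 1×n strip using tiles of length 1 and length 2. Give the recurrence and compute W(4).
Condition on the last tile: it has length 1 (leaving a 1×(n-1) strip) or length 2 (leaving a 1×(n-2) strip), so W(n) = W(n-1) + W(n-2) (order-2 linear recurrence).
For 0 ≤ i < 2 only unit tiles fit, so W(i) = 1.
Iterating the recurrence: W(2) = 2, W(3) = 3, W(4) = 5.

W(n) = W(n-1) + W(n-2), with W(i) = 1 for 0 ≤ i < 2; W(4) = 5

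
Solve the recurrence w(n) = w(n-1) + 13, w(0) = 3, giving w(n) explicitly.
Recurrence: w(n) = w(n-1) + 13, initial: w(0) = 3.
Each step adds 13, so w(n) = w(0) + 13n = 13n + 3.

w(n) = 13n + 3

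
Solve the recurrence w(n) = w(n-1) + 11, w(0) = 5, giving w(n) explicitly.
Recurrence: w(n) = w(n-1) + 11, initial: w(0) = 5.
Each step adds 11, so w(n) = w(0) + 11n = 11n + 5.

w(n) = 11n + 5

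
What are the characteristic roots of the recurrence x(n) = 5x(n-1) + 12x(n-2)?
Substitute x(n) = rⁿ and divide through by rⁿ⁻²: r² - 5r - 12 = 0
Discriminant: 5² + 4·12 = 73, not a perfect square, so by the quadratic formula r = (5 ± √73)/2.
General solution: x(n) = A·r₁ⁿ + B·r₂ⁿ where r₁,r₂ = (5 ± √73)/2

Characteristic: r² - 5r - 12 = 0, Roots: r = (5 ± √73)/2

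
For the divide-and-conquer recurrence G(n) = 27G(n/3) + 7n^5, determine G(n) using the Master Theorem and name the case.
Master Theorem template: G(n) = a·G(n/b) + f(n).
Here: a=27, b=3, f(n)=7n^5
Compute log_b(a) = log_3(27) = 3.
f(n) = 7n^5 = Ω(n^(3+ε)) with ε = 2, and the regularity condition holds (a·f(n/b) = (a/b^5)·f(n) with a/b^5 = 3^-2 < 1). Case 3: G(n) = Θ(f(n)) = Θ(n^5).

Case 3: G(n) = Θ(n^5)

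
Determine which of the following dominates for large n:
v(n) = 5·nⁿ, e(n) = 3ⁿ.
Comparing growth rates:
Growth-rate hierarchy: log n ≺ any polynomial ≺ any exponential cⁿ (c>1) ≺ n! ≺ nⁿ.
super-exponential nⁿ dominates exponential base 3 asymptotically.

v(n) grows faster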